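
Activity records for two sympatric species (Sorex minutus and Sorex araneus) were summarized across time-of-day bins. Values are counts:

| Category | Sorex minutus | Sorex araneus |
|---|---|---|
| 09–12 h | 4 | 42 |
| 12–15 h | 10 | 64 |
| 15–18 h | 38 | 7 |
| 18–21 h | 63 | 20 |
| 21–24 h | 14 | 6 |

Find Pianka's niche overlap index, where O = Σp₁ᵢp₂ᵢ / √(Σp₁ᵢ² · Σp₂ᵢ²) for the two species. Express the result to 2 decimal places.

Proportions for Sorex minutus (n=129): 4/129=0.0310, 10/129=0.0775, 38/129=0.2946, 63/129=0.4884, 14/129=0.1085
Proportions for Sorex araneus (n=139): 42/139=0.3022, 64/139=0.4604, 7/139=0.0504, 20/139=0.1439, 6/139=0.0432
Σ p₁ᵢp₂ᵢ = 0.009368 + 0.035681 + 0.014848 + 0.070281 + 0.004687 = 0.134865
Σp_1ᵢ² = 0.0310² + 0.0775² + 0.2946² + 0.4884² + 0.1085² = 0.000961 + 0.006006 + 0.086789 + 0.238535 + 0.011772 = 0.344063
Σp_2ᵢ² = 0.3022² + 0.4604² + 0.0504² + 0.1439² + 0.0432² = 0.091325 + 0.211968 + 0.002540 + 0.020707 + 0.001866 = 0.328406
O = 0.134865 / √(0.344063 × 0.328406) = 0.134865 / 0.3361434 = 0.4012

0.40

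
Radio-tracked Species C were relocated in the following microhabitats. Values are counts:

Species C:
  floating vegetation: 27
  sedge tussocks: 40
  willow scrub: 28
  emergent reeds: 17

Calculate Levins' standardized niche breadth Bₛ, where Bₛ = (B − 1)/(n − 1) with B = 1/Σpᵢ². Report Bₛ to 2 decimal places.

0.90

Proportions for Species C (n=112): 27/112=0.2411, 40/112=0.3571, 28/112=0.2500, 17/112=0.1518
Σpᵢ² = 0.2411² + 0.3571² + 0.2500² + 0.1518² = 0.058129 + 0.127520 + 0.062500 + 0.023043 = 0.271192
B = 1 / 0.271192 = 3.6874
Bₛ = (B − 1)/(n − 1) = (3.6874 − 1)/(4 − 1) = 2.6874/3 = 0.8958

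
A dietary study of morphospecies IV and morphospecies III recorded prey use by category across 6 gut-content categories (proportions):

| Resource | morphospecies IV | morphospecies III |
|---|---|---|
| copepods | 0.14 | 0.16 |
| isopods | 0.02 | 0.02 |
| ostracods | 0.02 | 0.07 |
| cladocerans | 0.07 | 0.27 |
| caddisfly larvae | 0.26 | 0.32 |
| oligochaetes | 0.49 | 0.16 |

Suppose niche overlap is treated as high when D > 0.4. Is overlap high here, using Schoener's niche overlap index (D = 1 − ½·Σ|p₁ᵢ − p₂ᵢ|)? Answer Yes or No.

Σ|p₁ᵢ − p₂ᵢ| = 0.02 + 0.00 + 0.05 + 0.20 + 0.06 + 0.33 = 0.66
D = 1 − ½ × 0.66 = 1 − 0.330 = 0.6700
D = 0.6700 > 0.4 → Yes.

Yes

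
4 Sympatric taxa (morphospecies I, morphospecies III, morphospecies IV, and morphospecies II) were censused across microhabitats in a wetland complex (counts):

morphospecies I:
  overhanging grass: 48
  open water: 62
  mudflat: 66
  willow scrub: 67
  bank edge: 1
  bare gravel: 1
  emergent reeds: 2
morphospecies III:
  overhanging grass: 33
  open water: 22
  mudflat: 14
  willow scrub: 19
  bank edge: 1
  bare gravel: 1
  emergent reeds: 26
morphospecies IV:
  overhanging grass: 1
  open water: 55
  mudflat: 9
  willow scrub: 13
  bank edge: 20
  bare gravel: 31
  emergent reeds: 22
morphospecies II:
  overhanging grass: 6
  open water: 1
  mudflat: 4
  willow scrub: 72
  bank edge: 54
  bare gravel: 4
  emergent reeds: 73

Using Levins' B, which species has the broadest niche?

Proportions for morphospecies I (n=247): 48/247=0.1943, 62/247=0.2510, 66/247=0.2672, 67/247=0.2713, 1/247=0.0040, 1/247=0.0040, 2/247=0.0081
Proportions for morphospecies III (n=116): 33/116=0.2845, 22/116=0.1897, 14/116=0.1207, 19/116=0.1638, 1/116=0.0086, 1/116=0.0086, 26/116=0.2241
Proportions for morphospecies IV (n=151): 1/151=0.0066, 55/151=0.3642, 9/151=0.0596, 13/151=0.0861, 20/151=0.1325, 31/151=0.2053, 22/151=0.1457
Proportions for morphospecies II (n=214): 6/214=0.0280, 1/214=0.0047, 4/214=0.0187, 72/214=0.3364, 54/214=0.2523, 4/214=0.0187, 73/214=0.3411
Σp_Iᵢ² = 0.1943² + 0.2510² + 0.2672² + 0.2713² + 0.0040² + 0.0040² + 0.0081² = 0.037752 + 0.063001 + 0.071396 + 0.073604 + 0.000016 + 0.000016 + 0.000066 = 0.245851
B_I = 1 / 0.245851 = 4.0675
Σp_IIIᵢ² = 0.2845² + 0.1897² + 0.1207² + 0.1638² + 0.0086² + 0.0086² + 0.2241² = 0.080940 + 0.035986 + 0.014568 + 0.026830 + 0.000074 + 0.000074 + 0.050221 = 0.208693
B_III = 1 / 0.208693 = 4.7917
Σp_IVᵢ² = 0.0066² + 0.3642² + 0.0596² + 0.0861² + 0.1325² + 0.2053² + 0.1457² = 0.000044 + 0.132642 + 0.003552 + 0.007413 + 0.017556 + 0.042148 + 0.021228 = 0.224583
B_IV = 1 / 0.224583 = 4.4527
Σp_IIᵢ² = 0.0280² + 0.0047² + 0.0187² + 0.3364² + 0.2523² + 0.0187² + 0.3411² = 0.000784 + 0.000022 + 0.000350 + 0.113165 + 0.063655 + 0.000350 + 0.116349 = 0.294675
B_II = 1 / 0.294675 = 3.3936
Highest B → broadest niche (most generalist): morphospecies III (B = 4.79).

morphospecies III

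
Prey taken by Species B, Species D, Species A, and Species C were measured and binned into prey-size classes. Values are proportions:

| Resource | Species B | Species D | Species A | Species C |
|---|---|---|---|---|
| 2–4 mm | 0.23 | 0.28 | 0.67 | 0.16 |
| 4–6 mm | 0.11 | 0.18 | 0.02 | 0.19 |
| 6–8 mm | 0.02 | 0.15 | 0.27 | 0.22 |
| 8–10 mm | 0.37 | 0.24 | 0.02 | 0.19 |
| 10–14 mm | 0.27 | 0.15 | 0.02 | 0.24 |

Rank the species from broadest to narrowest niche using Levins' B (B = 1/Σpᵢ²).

Σp_Bᵢ² = 0.23² + 0.11² + 0.02² + 0.37² + 0.27² = 0.0529 + 0.0121 + 0.0004 + 0.1369 + 0.0729 = 0.2752
B_B = 1 / 0.2752 = 3.6337
Σp_Dᵢ² = 0.28² + 0.18² + 0.15² + 0.24² + 0.15² = 0.0784 + 0.0324 + 0.0225 + 0.0576 + 0.0225 = 0.2134
B_D = 1 / 0.2134 = 4.6860
Σp_Aᵢ² = 0.67² + 0.02² + 0.27² + 0.02² + 0.02² = 0.4489 + 0.0004 + 0.0729 + 0.0004 + 0.0004 = 0.5230
B_A = 1 / 0.5230 = 1.9120
Σp_Cᵢ² = 0.16² + 0.19² + 0.22² + 0.19² + 0.24² = 0.0256 + 0.0361 + 0.0484 + 0.0361 + 0.0576 = 0.2038
B_C = 1 / 0.2038 = 4.9068
Ranking by B (broadest → narrowest): Species C (4.91) > Species D (4.69) > Species B (3.63) > Species A (1.91)

Species C > Species D > Species B > Species A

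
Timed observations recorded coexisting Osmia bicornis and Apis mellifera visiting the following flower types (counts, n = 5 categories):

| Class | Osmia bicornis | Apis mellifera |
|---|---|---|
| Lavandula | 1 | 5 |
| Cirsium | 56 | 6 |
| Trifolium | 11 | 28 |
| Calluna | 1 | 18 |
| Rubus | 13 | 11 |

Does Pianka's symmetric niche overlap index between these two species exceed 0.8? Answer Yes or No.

Proportions for Osmia bicornis (n=82): 1/82=0.0122, 56/82=0.6829, 11/82=0.1341, 1/82=0.0122, 13/82=0.1585
Proportions for Apis mellifera (n=68): 5/68=0.0735, 6/68=0.0882, 28/68=0.4118, 18/68=0.2647, 11/68=0.1618
Σ p₁ᵢp₂ᵢ = 0.000897 + 0.060232 + 0.055222 + 0.003229 + 0.025645 = 0.145225
Σp_1ᵢ² = 0.0122² + 0.6829² + 0.1341² + 0.0122² + 0.1585² = 0.000149 + 0.466352 + 0.017983 + 0.000149 + 0.025122 = 0.509755
Σp_2ᵢ² = 0.0735² + 0.0882² + 0.4118² + 0.2647² + 0.1618² = 0.005402 + 0.007779 + 0.169579 + 0.070066 + 0.026179 = 0.279005
O = 0.145225 / √(0.509755 × 0.279005) = 0.145225 / 0.3771262 = 0.3851
O = 0.3851 < 0.8 → No.

No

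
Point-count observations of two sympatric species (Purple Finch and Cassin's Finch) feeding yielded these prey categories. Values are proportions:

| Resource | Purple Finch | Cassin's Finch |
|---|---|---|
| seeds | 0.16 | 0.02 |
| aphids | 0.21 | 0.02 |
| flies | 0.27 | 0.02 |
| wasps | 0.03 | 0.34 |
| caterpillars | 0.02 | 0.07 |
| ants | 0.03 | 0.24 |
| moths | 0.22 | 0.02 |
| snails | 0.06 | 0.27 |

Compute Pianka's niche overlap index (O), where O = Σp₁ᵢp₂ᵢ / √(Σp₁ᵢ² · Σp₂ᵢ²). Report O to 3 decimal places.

0.234

Σ p₁ᵢp₂ᵢ = 0.0032 + 0.0042 + 0.0054 + 0.0102 + 0.0014 + 0.0072 + 0.0044 + 0.0162 = 0.0522
Σp_1ᵢ² = 0.16² + 0.21² + 0.27² + 0.03² + 0.02² + 0.03² + 0.22² + 0.06² = 0.0256 + 0.0441 + 0.0729 + 0.0009 + 0.0004 + 0.0009 + 0.0484 + 0.0036 = 0.1968
Σp_2ᵢ² = 0.02² + 0.02² + 0.02² + 0.34² + 0.07² + 0.24² + 0.02² + 0.27² = 0.0004 + 0.0004 + 0.0004 + 0.1156 + 0.0049 + 0.0576 + 0.0004 + 0.0729 = 0.2526
O = 0.0522 / √(0.1968 × 0.2526) = 0.0522 / 0.222961 = 0.23412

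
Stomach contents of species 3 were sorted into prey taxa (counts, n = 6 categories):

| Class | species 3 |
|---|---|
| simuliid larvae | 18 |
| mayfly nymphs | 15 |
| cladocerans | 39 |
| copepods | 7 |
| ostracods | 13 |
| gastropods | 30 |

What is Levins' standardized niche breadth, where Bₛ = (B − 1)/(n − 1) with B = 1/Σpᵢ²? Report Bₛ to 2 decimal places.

Proportions for species 3 (n=122): 18/122=0.1475, 15/122=0.1230, 39/122=0.3197, 7/122=0.0574, 13/122=0.1066, 30/122=0.2459
Σpᵢ² = 0.1475² + 0.1230² + 0.3197² + 0.0574² + 0.1066² + 0.2459² = 0.021756 + 0.015129 + 0.102208 + 0.003295 + 0.011364 + 0.060467 = 0.214219
B = 1 / 0.214219 = 4.6681
Bₛ = (B − 1)/(n − 1) = (4.6681 − 1)/(6 − 1) = 3.6681/5 = 0.7336

0.73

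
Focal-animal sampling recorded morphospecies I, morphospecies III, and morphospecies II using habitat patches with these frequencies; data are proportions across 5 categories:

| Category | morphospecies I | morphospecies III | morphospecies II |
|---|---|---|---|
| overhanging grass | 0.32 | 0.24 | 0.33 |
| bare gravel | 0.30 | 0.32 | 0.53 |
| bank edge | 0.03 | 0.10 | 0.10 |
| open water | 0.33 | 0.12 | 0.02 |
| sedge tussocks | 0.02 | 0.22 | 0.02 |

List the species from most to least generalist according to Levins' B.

morphospecies III > morphospecies I > morphospecies II

Σp_Iᵢ² = 0.32² + 0.30² + 0.03² + 0.33² + 0.02² = 0.1024 + 0.0900 + 0.0009 + 0.1089 + 0.0004 = 0.3026
B_I = 1 / 0.3026 = 3.3047
Σp_IIIᵢ² = 0.24² + 0.32² + 0.10² + 0.12² + 0.22² = 0.0576 + 0.1024 + 0.0100 + 0.0144 + 0.0484 = 0.2328
B_III = 1 / 0.2328 = 4.2955
Σp_IIᵢ² = 0.33² + 0.53² + 0.10² + 0.02² + 0.02² = 0.1089 + 0.2809 + 0.0100 + 0.0004 + 0.0004 = 0.4006
B_II = 1 / 0.4006 = 2.4963
Ranking by B (broadest → narrowest): morphospecies III (4.30) > morphospecies I (3.30) > morphospecies II (2.50)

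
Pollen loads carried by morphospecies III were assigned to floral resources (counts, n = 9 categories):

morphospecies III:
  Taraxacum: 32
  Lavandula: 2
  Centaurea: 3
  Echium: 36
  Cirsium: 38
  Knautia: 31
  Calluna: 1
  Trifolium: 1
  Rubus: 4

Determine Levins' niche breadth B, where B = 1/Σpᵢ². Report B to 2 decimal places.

4.61

Proportions for morphospecies III (n=148): 32/148=0.2162, 2/148=0.0135, 3/148=0.0203, 36/148=0.2432, 38/148=0.2568, 31/148=0.2095, 1/148=0.0068, 1/148=0.0068, 4/148=0.0270
Σpᵢ² = 0.2162² + 0.0135² + 0.0203² + 0.2432² + 0.2568² + 0.2095² + 0.0068² + 0.0068² + 0.0270² = 0.046742 + 0.000182 + 0.000412 + 0.059146 + 0.065946 + 0.043890 + 0.000046 + 0.000046 + 0.000729 = 0.217139
B = 1 / 0.217139 = 4.6053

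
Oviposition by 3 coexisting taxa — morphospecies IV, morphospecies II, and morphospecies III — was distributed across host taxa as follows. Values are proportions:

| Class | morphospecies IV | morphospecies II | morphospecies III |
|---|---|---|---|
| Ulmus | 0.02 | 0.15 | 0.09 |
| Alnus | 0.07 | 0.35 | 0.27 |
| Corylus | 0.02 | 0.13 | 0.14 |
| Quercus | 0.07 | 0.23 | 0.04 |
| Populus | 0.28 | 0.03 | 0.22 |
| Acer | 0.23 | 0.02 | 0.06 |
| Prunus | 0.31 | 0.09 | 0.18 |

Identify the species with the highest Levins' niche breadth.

Σp_IVᵢ² = 0.02² + 0.07² + 0.02² + 0.07² + 0.28² + 0.23² + 0.31² = 0.0004 + 0.0049 + 0.0004 + 0.0049 + 0.0784 + 0.0529 + 0.0961 = 0.2380
B_IV = 1 / 0.2380 = 4.2017
Σp_IIᵢ² = 0.15² + 0.35² + 0.13² + 0.23² + 0.03² + 0.02² + 0.09² = 0.0225 + 0.1225 + 0.0169 + 0.0529 + 0.0009 + 0.0004 + 0.0081 = 0.2242
B_II = 1 / 0.2242 = 4.4603
Σp_IIIᵢ² = 0.09² + 0.27² + 0.14² + 0.04² + 0.22² + 0.06² + 0.18² = 0.0081 + 0.0729 + 0.0196 + 0.0016 + 0.0484 + 0.0036 + 0.0324 = 0.1866
B_III = 1 / 0.1866 = 5.3591
Highest B → broadest niche (most generalist): morphospecies III (B = 5.36).

morphospecies III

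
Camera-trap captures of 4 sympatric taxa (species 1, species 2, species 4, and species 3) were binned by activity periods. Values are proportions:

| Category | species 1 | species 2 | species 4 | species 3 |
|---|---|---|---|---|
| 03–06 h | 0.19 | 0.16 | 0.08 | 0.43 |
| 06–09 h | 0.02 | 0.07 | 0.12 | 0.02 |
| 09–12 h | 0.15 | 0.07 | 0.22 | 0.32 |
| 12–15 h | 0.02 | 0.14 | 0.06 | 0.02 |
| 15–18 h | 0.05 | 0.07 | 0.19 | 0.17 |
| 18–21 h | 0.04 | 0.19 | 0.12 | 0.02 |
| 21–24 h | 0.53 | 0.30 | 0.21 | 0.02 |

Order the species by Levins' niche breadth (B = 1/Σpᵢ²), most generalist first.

Σp_1ᵢ² = 0.19² + 0.02² + 0.15² + 0.02² + 0.05² + 0.04² + 0.53² = 0.0361 + 0.0004 + 0.0225 + 0.0004 + 0.0025 + 0.0016 + 0.2809 = 0.3444
B_1 = 1 / 0.3444 = 2.9036
Σp_2ᵢ² = 0.16² + 0.07² + 0.07² + 0.14² + 0.07² + 0.19² + 0.30² = 0.0256 + 0.0049 + 0.0049 + 0.0196 + 0.0049 + 0.0361 + 0.0900 = 0.1860
B_2 = 1 / 0.1860 = 5.3763
Σp_4ᵢ² = 0.08² + 0.12² + 0.22² + 0.06² + 0.19² + 0.12² + 0.21² = 0.0064 + 0.0144 + 0.0484 + 0.0036 + 0.0361 + 0.0144 + 0.0441 = 0.1674
B_4 = 1 / 0.1674 = 5.9737
Σp_3ᵢ² = 0.43² + 0.02² + 0.32² + 0.02² + 0.17² + 0.02² + 0.02² = 0.1849 + 0.0004 + 0.1024 + 0.0004 + 0.0289 + 0.0004 + 0.0004 = 0.3178
B_3 = 1 / 0.3178 = 3.1466
Ranking by B (broadest → narrowest): species 4 (5.97) > species 2 (5.38) > species 3 (3.15) > species 1 (2.90)

species 4 > species 2 > species 3 > species 1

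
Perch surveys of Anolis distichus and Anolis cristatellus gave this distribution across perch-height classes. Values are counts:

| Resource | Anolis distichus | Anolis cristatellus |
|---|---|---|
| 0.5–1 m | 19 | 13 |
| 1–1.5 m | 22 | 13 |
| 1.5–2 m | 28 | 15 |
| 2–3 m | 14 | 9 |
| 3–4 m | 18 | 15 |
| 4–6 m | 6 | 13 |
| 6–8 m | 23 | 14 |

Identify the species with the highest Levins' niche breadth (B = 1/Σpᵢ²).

Anolis cristatellus

Proportions for Anolis distichus (n=130): 19/130=0.1462, 22/130=0.1692, 28/130=0.2154, 14/130=0.1077, 18/130=0.1385, 6/130=0.0462, 23/130=0.1769
Proportions for Anolis cristatellus (n=92): 13/92=0.1413, 13/92=0.1413, 15/92=0.1630, 9/92=0.0978, 15/92=0.1630, 13/92=0.1413, 14/92=0.1522
Σp_distᵢ² = 0.1462² + 0.1692² + 0.2154² + 0.1077² + 0.1385² + 0.0462² + 0.1769² = 0.021374 + 0.028629 + 0.046397 + 0.011599 + 0.019182 + 0.002134 + 0.031294 = 0.160609
B_dist = 1 / 0.160609 = 6.2263
Σp_crisᵢ² = 0.1413² + 0.1413² + 0.1630² + 0.0978² + 0.1630² + 0.1413² + 0.1522² = 0.019966 + 0.019966 + 0.026569 + 0.009565 + 0.026569 + 0.019966 + 0.023165 = 0.145766
B_cris = 1 / 0.145766 = 6.8603
Highest B → broadest niche (most generalist): Anolis cristatellus (B = 6.86).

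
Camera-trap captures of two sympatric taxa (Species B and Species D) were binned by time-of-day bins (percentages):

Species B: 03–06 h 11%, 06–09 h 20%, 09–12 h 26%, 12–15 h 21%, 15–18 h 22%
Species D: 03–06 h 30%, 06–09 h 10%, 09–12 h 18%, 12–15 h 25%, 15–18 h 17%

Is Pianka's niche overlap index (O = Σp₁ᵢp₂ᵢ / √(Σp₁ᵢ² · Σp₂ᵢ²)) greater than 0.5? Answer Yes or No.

Convert percentages to proportions (divide by 100).
Σ p₁ᵢp₂ᵢ = 0.0330 + 0.0200 + 0.0468 + 0.0525 + 0.0374 = 0.1897
Σp_1ᵢ² = 0.11² + 0.20² + 0.26² + 0.21² + 0.22² = 0.0121 + 0.0400 + 0.0676 + 0.0441 + 0.0484 = 0.2122
Σp_2ᵢ² = 0.30² + 0.10² + 0.18² + 0.25² + 0.17² = 0.0900 + 0.0100 + 0.0324 + 0.0625 + 0.0289 = 0.2238
O = 0.1897 / √(0.2122 × 0.2238) = 0.1897 / 0.21792 = 0.8705
O = 0.8705 > 0.5 → Yes.

Yes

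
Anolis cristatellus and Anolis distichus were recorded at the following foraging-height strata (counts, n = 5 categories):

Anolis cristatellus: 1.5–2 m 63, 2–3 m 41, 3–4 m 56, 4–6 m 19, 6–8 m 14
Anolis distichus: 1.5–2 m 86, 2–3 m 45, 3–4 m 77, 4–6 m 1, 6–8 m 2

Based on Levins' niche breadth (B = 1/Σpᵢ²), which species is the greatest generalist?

Proportions for Anolis cristatellus (n=193): 63/193=0.3264, 41/193=0.2124, 56/193=0.2902, 19/193=0.0984, 14/193=0.0725
Proportions for Anolis distichus (n=211): 86/211=0.4076, 45/211=0.2133, 77/211=0.3649, 1/211=0.0047, 2/211=0.0095
Σp_crisᵢ² = 0.3264² + 0.2124² + 0.2902² + 0.0984² + 0.0725² = 0.106537 + 0.045114 + 0.084216 + 0.009683 + 0.005256 = 0.250806
B_cris = 1 / 0.250806 = 3.9871
Σp_distᵢ² = 0.4076² + 0.2133² + 0.3649² + 0.0047² + 0.0095² = 0.166138 + 0.045497 + 0.133152 + 0.000022 + 0.000090 = 0.344899
B_dist = 1 / 0.344899 = 2.8994
Highest B → broadest niche (most generalist): Anolis cristatellus (B = 3.99).

Anolis cristatellus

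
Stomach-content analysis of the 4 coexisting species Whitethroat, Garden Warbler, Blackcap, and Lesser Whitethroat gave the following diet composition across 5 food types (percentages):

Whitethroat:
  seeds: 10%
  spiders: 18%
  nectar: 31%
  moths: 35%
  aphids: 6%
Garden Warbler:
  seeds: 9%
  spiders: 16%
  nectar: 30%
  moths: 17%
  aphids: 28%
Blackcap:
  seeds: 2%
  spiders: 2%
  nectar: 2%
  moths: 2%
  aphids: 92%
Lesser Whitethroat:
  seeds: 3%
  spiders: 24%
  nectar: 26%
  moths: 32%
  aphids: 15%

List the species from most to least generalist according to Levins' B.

Convert percentages to proportions (divide by 100).
Σp_Whitᵢ² = 0.10² + 0.18² + 0.31² + 0.35² + 0.06² = 0.0100 + 0.0324 + 0.0961 + 0.1225 + 0.0036 = 0.2646
B_Whit = 1 / 0.2646 = 3.7793
Σp_Gardᵢ² = 0.09² + 0.16² + 0.30² + 0.17² + 0.28² = 0.0081 + 0.0256 + 0.0900 + 0.0289 + 0.0784 = 0.2310
B_Gard = 1 / 0.2310 = 4.3290
Σp_Blacᵢ² = 0.02² + 0.02² + 0.02² + 0.02² + 0.92² = 0.0004 + 0.0004 + 0.0004 + 0.0004 + 0.8464 = 0.8480
B_Blac = 1 / 0.8480 = 1.1792
Σp_Lessᵢ² = 0.03² + 0.24² + 0.26² + 0.32² + 0.15² = 0.0009 + 0.0576 + 0.0676 + 0.1024 + 0.0225 = 0.2510
B_Less = 1 / 0.2510 = 3.9841
Ranking by B (broadest → narrowest): Garden Warbler (4.33) > Lesser Whitethroat (3.98) > Whitethroat (3.78) > Blackcap (1.18)

Garden Warbler > Lesser Whitethroat > Whitethroat > Blackcap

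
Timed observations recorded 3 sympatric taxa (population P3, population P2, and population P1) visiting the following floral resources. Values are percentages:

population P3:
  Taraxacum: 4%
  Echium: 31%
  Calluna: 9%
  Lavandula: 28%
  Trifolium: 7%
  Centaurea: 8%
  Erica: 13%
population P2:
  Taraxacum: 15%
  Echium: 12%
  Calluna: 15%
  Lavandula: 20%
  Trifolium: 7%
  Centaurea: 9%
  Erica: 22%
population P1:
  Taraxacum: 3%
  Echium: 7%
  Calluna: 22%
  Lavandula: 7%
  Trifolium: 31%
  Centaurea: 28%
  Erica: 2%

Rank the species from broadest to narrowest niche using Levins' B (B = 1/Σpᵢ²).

population P2 > population P3 > population P1

Convert percentages to proportions (divide by 100).
Σp_P3ᵢ² = 0.04² + 0.31² + 0.09² + 0.28² + 0.07² + 0.08² + 0.13² = 0.0016 + 0.0961 + 0.0081 + 0.0784 + 0.0049 + 0.0064 + 0.0169 = 0.2124
B_P3 = 1 / 0.2124 = 4.7081
Σp_P2ᵢ² = 0.15² + 0.12² + 0.15² + 0.20² + 0.07² + 0.09² + 0.22² = 0.0225 + 0.0144 + 0.0225 + 0.0400 + 0.0049 + 0.0081 + 0.0484 = 0.1608
B_P2 = 1 / 0.1608 = 6.2189
Σp_P1ᵢ² = 0.03² + 0.07² + 0.22² + 0.07² + 0.31² + 0.28² + 0.02² = 0.0009 + 0.0049 + 0.0484 + 0.0049 + 0.0961 + 0.0784 + 0.0004 = 0.2340
B_P1 = 1 / 0.2340 = 4.2735
Ranking by B (broadest → narrowest): population P2 (6.22) > population P3 (4.71) > population P1 (4.27)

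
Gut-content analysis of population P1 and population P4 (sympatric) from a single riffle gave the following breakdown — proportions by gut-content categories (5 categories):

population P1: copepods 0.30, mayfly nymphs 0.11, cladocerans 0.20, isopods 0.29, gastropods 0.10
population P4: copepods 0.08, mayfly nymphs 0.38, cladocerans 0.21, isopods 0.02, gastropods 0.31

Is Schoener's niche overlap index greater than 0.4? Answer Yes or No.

Σ|p₁ᵢ − p₂ᵢ| = 0.22 + 0.27 + 0.01 + 0.27 + 0.21 = 0.98
D = 1 − ½ × 0.98 = 1 − 0.490 = 0.5100
D = 0.5100 > 0.4 → Yes.

Yes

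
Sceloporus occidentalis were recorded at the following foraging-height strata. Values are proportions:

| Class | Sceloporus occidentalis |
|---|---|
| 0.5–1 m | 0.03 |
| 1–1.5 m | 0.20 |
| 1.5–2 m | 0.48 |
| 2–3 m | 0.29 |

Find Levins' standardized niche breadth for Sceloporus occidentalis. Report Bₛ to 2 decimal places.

Σpᵢ² = 0.03² + 0.20² + 0.48² + 0.29² = 0.0009 + 0.0400 + 0.2304 + 0.0841 = 0.3554
B = 1 / 0.3554 = 2.8137
Bₛ = (B − 1)/(n − 1) = (2.8137 − 1)/(4 − 1) = 1.8137/3 = 0.6046

0.60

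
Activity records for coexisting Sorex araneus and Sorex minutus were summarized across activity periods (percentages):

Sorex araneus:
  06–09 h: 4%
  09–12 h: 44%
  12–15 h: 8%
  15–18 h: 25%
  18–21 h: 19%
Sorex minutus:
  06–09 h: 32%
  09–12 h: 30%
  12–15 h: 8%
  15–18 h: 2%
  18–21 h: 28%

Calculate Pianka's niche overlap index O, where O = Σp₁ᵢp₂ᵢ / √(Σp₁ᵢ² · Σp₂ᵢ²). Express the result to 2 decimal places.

0.73

Convert percentages to proportions (divide by 100).
Σ p₁ᵢp₂ᵢ = 0.0128 + 0.1320 + 0.0064 + 0.0050 + 0.0532 = 0.2094
Σp_1ᵢ² = 0.04² + 0.44² + 0.08² + 0.25² + 0.19² = 0.0016 + 0.1936 + 0.0064 + 0.0625 + 0.0361 = 0.3002
Σp_2ᵢ² = 0.32² + 0.30² + 0.08² + 0.02² + 0.28² = 0.1024 + 0.0900 + 0.0064 + 0.0004 + 0.0784 = 0.2776
O = 0.2094 / √(0.3002 × 0.2776) = 0.2094 / 0.28868 = 0.7254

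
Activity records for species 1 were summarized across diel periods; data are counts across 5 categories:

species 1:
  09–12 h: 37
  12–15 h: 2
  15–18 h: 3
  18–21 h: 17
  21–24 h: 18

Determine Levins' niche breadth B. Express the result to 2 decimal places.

Proportions for species 1 (n=77): 37/77=0.4805, 2/77=0.0260, 3/77=0.0390, 17/77=0.2208, 18/77=0.2338
Σpᵢ² = 0.4805² + 0.0260² + 0.0390² + 0.2208² + 0.2338² = 0.230880 + 0.000676 + 0.001521 + 0.048753 + 0.054662 = 0.336492
B = 1 / 0.336492 = 2.9718

2.97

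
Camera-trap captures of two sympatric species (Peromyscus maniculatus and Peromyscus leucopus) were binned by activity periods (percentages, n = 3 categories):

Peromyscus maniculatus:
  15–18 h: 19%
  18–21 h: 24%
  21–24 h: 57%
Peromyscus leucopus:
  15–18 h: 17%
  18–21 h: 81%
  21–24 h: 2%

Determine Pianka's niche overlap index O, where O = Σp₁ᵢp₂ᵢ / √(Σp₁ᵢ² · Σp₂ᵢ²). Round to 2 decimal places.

0.44

Convert percentages to proportions (divide by 100).
Σ p₁ᵢp₂ᵢ = 0.0323 + 0.1944 + 0.0114 = 0.2381
Σp_1ᵢ² = 0.19² + 0.24² + 0.57² = 0.0361 + 0.0576 + 0.3249 = 0.4186
Σp_2ᵢ² = 0.17² + 0.81² + 0.02² = 0.0289 + 0.6561 + 0.0004 = 0.6854
O = 0.2381 / √(0.4186 × 0.6854) = 0.2381 / 0.53564 = 0.4445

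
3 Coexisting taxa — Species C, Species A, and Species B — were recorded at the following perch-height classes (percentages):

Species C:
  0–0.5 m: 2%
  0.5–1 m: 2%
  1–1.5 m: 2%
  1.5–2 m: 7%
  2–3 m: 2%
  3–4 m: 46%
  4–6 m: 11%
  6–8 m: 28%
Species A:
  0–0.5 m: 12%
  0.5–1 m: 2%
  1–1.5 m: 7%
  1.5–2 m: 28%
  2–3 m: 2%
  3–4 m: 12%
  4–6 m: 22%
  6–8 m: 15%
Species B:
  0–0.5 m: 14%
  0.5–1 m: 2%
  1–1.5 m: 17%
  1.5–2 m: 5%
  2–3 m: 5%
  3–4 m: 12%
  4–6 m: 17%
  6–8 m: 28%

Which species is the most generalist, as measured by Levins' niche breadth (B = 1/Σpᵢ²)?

Convert percentages to proportions (divide by 100).
Σp_Cᵢ² = 0.02² + 0.02² + 0.02² + 0.07² + 0.02² + 0.46² + 0.11² + 0.28² = 0.0004 + 0.0004 + 0.0004 + 0.0049 + 0.0004 + 0.2116 + 0.0121 + 0.0784 = 0.3086
B_C = 1 / 0.3086 = 3.2404
Σp_Aᵢ² = 0.12² + 0.02² + 0.07² + 0.28² + 0.02² + 0.12² + 0.22² + 0.15² = 0.0144 + 0.0004 + 0.0049 + 0.0784 + 0.0004 + 0.0144 + 0.0484 + 0.0225 = 0.1838
B_A = 1 / 0.1838 = 5.4407
Σp_Bᵢ² = 0.14² + 0.02² + 0.17² + 0.05² + 0.05² + 0.12² + 0.17² + 0.28² = 0.0196 + 0.0004 + 0.0289 + 0.0025 + 0.0025 + 0.0144 + 0.0289 + 0.0784 = 0.1756
B_B = 1 / 0.1756 = 5.6948
Highest B → broadest niche (most generalist): Species B (B = 5.69).

Species B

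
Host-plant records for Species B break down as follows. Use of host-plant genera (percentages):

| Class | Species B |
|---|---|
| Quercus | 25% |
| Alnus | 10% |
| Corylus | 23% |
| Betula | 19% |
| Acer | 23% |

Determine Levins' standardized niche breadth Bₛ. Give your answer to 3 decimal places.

0.916

Convert percentages to proportions (divide by 100).
Σpᵢ² = 0.25² + 0.10² + 0.23² + 0.19² + 0.23² = 0.0625 + 0.0100 + 0.0529 + 0.0361 + 0.0529 = 0.2144
B = 1 / 0.2144 = 4.66418
Bₛ = (B − 1)/(n − 1) = (4.66418 − 1)/(5 − 1) = 3.66418/4 = 0.91605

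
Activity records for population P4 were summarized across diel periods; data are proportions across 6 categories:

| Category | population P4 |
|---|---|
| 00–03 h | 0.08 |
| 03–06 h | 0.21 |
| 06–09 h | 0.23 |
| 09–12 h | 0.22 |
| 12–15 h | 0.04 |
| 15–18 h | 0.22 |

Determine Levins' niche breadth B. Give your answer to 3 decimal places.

4.955

Σpᵢ² = 0.08² + 0.21² + 0.23² + 0.22² + 0.04² + 0.22² = 0.0064 + 0.0441 + 0.0529 + 0.0484 + 0.0016 + 0.0484 = 0.2018
B = 1 / 0.2018 = 4.95540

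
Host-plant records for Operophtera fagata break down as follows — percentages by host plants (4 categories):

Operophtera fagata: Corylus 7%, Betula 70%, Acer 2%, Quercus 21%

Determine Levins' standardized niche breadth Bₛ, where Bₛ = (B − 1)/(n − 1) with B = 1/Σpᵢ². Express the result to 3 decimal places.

Convert percentages to proportions (divide by 100).
Σpᵢ² = 0.07² + 0.70² + 0.02² + 0.21² = 0.0049 + 0.4900 + 0.0004 + 0.0441 = 0.5394
B = 1 / 0.5394 = 1.85391
Bₛ = (B − 1)/(n − 1) = (1.85391 − 1)/(4 − 1) = 0.85391/3 = 0.28464

0.285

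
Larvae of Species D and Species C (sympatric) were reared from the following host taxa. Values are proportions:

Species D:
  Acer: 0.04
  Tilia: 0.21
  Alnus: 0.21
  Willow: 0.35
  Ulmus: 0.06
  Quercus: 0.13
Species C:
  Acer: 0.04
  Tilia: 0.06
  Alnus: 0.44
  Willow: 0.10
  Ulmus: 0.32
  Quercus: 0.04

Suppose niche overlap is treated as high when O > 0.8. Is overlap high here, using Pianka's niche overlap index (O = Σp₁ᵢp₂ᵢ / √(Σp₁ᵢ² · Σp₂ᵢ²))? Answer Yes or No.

No

Σ p₁ᵢp₂ᵢ = 0.0016 + 0.0126 + 0.0924 + 0.0350 + 0.0192 + 0.0052 = 0.1660
Σp_1ᵢ² = 0.04² + 0.21² + 0.21² + 0.35² + 0.06² + 0.13² = 0.0016 + 0.0441 + 0.0441 + 0.1225 + 0.0036 + 0.0169 = 0.2328
Σp_2ᵢ² = 0.04² + 0.06² + 0.44² + 0.10² + 0.32² + 0.04² = 0.0016 + 0.0036 + 0.1936 + 0.0100 + 0.1024 + 0.0016 = 0.3128
O = 0.1660 / √(0.2328 × 0.3128) = 0.1660 / 0.26985 = 0.6152
O = 0.6152 < 0.8 → No.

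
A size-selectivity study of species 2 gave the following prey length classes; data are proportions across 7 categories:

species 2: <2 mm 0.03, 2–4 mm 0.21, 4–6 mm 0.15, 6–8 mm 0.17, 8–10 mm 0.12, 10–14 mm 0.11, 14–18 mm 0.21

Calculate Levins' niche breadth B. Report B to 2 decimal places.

5.99

Σpᵢ² = 0.03² + 0.21² + 0.15² + 0.17² + 0.12² + 0.11² + 0.21² = 0.0009 + 0.0441 + 0.0225 + 0.0289 + 0.0144 + 0.0121 + 0.0441 = 0.1670
B = 1 / 0.1670 = 5.9880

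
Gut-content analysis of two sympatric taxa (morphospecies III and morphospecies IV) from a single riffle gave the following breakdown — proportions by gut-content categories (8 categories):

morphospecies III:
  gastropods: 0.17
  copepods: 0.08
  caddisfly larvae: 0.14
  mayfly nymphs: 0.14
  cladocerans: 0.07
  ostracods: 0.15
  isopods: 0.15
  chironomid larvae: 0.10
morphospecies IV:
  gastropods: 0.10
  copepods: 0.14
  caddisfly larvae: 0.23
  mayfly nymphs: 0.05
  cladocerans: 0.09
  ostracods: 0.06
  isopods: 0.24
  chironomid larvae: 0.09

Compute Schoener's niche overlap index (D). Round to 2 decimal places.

Σ|p₁ᵢ − p₂ᵢ| = 0.07 + 0.06 + 0.09 + 0.09 + 0.02 + 0.09 + 0.09 + 0.01 = 0.52
D = 1 − ½ × 0.52 = 1 − 0.260 = 0.7400

0.74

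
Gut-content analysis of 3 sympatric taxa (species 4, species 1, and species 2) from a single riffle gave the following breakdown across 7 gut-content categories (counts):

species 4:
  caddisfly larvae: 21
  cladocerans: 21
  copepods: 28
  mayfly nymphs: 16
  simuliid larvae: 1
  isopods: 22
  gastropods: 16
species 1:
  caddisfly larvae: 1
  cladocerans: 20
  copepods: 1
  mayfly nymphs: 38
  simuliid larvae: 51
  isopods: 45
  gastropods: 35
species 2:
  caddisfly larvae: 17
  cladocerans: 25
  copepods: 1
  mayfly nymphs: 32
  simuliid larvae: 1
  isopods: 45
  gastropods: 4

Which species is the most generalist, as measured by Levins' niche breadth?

Proportions for species 4 (n=125): 21/125=0.1680, 21/125=0.1680, 28/125=0.2240, 16/125=0.1280, 1/125=0.0080, 22/125=0.1760, 16/125=0.1280
Proportions for species 1 (n=191): 1/191=0.0052, 20/191=0.1047, 1/191=0.0052, 38/191=0.1990, 51/191=0.2670, 45/191=0.2356, 35/191=0.1832
Proportions for species 2 (n=125): 17/125=0.1360, 25/125=0.2000, 1/125=0.0080, 32/125=0.2560, 1/125=0.0080, 45/125=0.3600, 4/125=0.0320
Σp_4ᵢ² = 0.1680² + 0.1680² + 0.2240² + 0.1280² + 0.0080² + 0.1760² + 0.1280² = 0.028224 + 0.028224 + 0.050176 + 0.016384 + 0.000064 + 0.030976 + 0.016384 = 0.170432
B_4 = 1 / 0.170432 = 5.8674
Σp_1ᵢ² = 0.0052² + 0.1047² + 0.0052² + 0.1990² + 0.2670² + 0.2356² + 0.1832² = 0.000027 + 0.010962 + 0.000027 + 0.039601 + 0.071289 + 0.055507 + 0.033562 = 0.210975
B_1 = 1 / 0.210975 = 4.7399
Σp_2ᵢ² = 0.1360² + 0.2000² + 0.0080² + 0.2560² + 0.0080² + 0.3600² + 0.0320² = 0.018496 + 0.040000 + 0.000064 + 0.065536 + 0.000064 + 0.129600 + 0.001024 = 0.254784
B_2 = 1 / 0.254784 = 3.9249
Highest B → broadest niche (most generalist): species 4 (B = 5.87).

species 4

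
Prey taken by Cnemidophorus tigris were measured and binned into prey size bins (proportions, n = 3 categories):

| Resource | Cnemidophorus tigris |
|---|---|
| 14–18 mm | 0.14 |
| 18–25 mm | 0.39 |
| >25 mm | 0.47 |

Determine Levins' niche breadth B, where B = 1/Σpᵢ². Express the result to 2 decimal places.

2.55

Σpᵢ² = 0.14² + 0.39² + 0.47² = 0.0196 + 0.1521 + 0.2209 = 0.3926
B = 1 / 0.3926 = 2.5471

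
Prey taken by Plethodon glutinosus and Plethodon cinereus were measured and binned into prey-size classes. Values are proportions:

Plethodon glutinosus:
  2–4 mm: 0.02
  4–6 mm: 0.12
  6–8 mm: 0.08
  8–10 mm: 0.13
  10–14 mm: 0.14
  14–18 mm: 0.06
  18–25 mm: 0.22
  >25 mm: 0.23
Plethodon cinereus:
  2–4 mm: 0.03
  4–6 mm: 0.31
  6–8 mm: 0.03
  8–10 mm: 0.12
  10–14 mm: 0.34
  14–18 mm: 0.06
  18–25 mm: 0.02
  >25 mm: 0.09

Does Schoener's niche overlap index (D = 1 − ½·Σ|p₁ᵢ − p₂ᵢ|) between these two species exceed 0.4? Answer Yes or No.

Yes

Σ|p₁ᵢ − p₂ᵢ| = 0.01 + 0.19 + 0.05 + 0.01 + 0.20 + 0.00 + 0.20 + 0.14 = 0.80
D = 1 − ½ × 0.80 = 1 − 0.400 = 0.6000
D = 0.6000 > 0.4 → Yes.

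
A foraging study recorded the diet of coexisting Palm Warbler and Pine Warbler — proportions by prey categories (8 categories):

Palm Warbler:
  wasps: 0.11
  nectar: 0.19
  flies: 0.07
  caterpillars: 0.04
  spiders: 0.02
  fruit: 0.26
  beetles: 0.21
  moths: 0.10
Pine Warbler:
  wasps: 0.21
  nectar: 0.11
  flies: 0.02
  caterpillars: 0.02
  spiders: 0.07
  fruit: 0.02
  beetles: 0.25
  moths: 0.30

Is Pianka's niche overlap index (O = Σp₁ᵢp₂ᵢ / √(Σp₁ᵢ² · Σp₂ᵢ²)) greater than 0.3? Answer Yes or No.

Σ p₁ᵢp₂ᵢ = 0.0231 + 0.0209 + 0.0014 + 0.0008 + 0.0014 + 0.0052 + 0.0525 + 0.0300 = 0.1353
Σp_1ᵢ² = 0.11² + 0.19² + 0.07² + 0.04² + 0.02² + 0.26² + 0.21² + 0.10² = 0.0121 + 0.0361 + 0.0049 + 0.0016 + 0.0004 + 0.0676 + 0.0441 + 0.0100 = 0.1768
Σp_2ᵢ² = 0.21² + 0.11² + 0.02² + 0.02² + 0.07² + 0.02² + 0.25² + 0.30² = 0.0441 + 0.0121 + 0.0004 + 0.0004 + 0.0049 + 0.0004 + 0.0625 + 0.0900 = 0.2148
O = 0.1353 / √(0.1768 × 0.2148) = 0.1353 / 0.19488 = 0.6943
O = 0.6943 > 0.3 → Yes.

Yes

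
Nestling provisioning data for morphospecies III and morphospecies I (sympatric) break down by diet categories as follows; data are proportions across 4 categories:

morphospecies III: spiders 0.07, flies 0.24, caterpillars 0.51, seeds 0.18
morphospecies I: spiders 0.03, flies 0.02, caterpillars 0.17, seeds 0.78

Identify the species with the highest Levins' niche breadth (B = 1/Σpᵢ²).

Σp_IIIᵢ² = 0.07² + 0.24² + 0.51² + 0.18² = 0.0049 + 0.0576 + 0.2601 + 0.0324 = 0.3550
B_III = 1 / 0.3550 = 2.8169
Σp_Iᵢ² = 0.03² + 0.02² + 0.17² + 0.78² = 0.0009 + 0.0004 + 0.0289 + 0.6084 = 0.6386
B_I = 1 / 0.6386 = 1.5659
Highest B → broadest niche (most generalist): morphospecies III (B = 2.82).

morphospecies III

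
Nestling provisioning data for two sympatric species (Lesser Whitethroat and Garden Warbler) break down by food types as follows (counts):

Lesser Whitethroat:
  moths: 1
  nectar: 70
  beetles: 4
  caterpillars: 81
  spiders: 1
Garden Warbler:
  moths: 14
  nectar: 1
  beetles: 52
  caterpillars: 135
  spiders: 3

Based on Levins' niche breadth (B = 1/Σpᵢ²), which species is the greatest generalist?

Proportions for Lesser Whitethroat (n=157): 1/157=0.0064, 70/157=0.4459, 4/157=0.0255, 81/157=0.5159, 1/157=0.0064
Proportions for Garden Warbler (n=205): 14/205=0.0683, 1/205=0.0049, 52/205=0.2537, 135/205=0.6585, 3/205=0.0146
Σp_Whitᵢ² = 0.0064² + 0.4459² + 0.0255² + 0.5159² + 0.0064² = 0.000041 + 0.198827 + 0.000650 + 0.266153 + 0.000041 = 0.465712
B_Whit = 1 / 0.465712 = 2.1472
Σp_Warbᵢ² = 0.0683² + 0.0049² + 0.2537² + 0.6585² + 0.0146² = 0.004665 + 0.000024 + 0.064364 + 0.433622 + 0.000213 = 0.502888
B_Warb = 1 / 0.502888 = 1.9885
Highest B → broadest niche (most generalist): Lesser Whitethroat (B = 2.15).

Lesser Whitethroat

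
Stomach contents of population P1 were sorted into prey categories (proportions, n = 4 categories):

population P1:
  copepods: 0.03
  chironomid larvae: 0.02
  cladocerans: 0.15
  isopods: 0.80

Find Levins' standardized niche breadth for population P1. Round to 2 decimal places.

Σpᵢ² = 0.03² + 0.02² + 0.15² + 0.80² = 0.0009 + 0.0004 + 0.0225 + 0.6400 = 0.6638
B = 1 / 0.6638 = 1.5065
Bₛ = (B − 1)/(n − 1) = (1.5065 − 1)/(4 − 1) = 0.5065/3 = 0.1688

0.17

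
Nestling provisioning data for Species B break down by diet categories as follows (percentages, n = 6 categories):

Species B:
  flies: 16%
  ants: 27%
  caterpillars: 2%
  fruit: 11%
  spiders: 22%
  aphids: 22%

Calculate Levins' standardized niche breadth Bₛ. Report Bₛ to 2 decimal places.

0.76

Convert percentages to proportions (divide by 100).
Σpᵢ² = 0.16² + 0.27² + 0.02² + 0.11² + 0.22² + 0.22² = 0.0256 + 0.0729 + 0.0004 + 0.0121 + 0.0484 + 0.0484 = 0.2078
B = 1 / 0.2078 = 4.8123
Bₛ = (B − 1)/(n − 1) = (4.8123 − 1)/(6 − 1) = 3.8123/5 = 0.7625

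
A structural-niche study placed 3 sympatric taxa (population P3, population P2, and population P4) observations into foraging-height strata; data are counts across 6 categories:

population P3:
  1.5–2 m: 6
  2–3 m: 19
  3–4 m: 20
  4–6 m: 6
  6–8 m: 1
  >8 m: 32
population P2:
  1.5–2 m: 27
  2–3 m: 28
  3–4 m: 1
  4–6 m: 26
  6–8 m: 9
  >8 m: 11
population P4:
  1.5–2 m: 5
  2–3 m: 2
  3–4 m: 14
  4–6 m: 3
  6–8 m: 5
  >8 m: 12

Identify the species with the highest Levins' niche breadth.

Proportions for population P3 (n=84): 6/84=0.0714, 19/84=0.2262, 20/84=0.2381, 6/84=0.0714, 1/84=0.0119, 32/84=0.3810
Proportions for population P2 (n=102): 27/102=0.2647, 28/102=0.2745, 1/102=0.0098, 26/102=0.2549, 9/102=0.0882, 11/102=0.1078
Proportions for population P4 (n=41): 5/41=0.1220, 2/41=0.0488, 14/41=0.3415, 3/41=0.0732, 5/41=0.1220, 12/41=0.2927
Σp_P3ᵢ² = 0.0714² + 0.2262² + 0.2381² + 0.0714² + 0.0119² + 0.3810² = 0.005098 + 0.051166 + 0.056692 + 0.005098 + 0.000142 + 0.145161 = 0.263357
B_P3 = 1 / 0.263357 = 3.7971
Σp_P2ᵢ² = 0.2647² + 0.2745² + 0.0098² + 0.2549² + 0.0882² + 0.1078² = 0.070066 + 0.075350 + 0.000096 + 0.064974 + 0.007779 + 0.011621 = 0.229886
B_P2 = 1 / 0.229886 = 4.3500
Σp_P4ᵢ² = 0.1220² + 0.0488² + 0.3415² + 0.0732² + 0.1220² + 0.2927² = 0.014884 + 0.002381 + 0.116622 + 0.005358 + 0.014884 + 0.085673 = 0.239802
B_P4 = 1 / 0.239802 = 4.1701
Highest B → broadest niche (most generalist): population P2 (B = 4.35).

population P2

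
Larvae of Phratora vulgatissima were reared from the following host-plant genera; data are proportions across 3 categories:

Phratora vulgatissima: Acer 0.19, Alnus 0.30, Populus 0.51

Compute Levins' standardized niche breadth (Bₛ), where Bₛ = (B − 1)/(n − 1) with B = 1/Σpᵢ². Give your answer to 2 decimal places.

Σpᵢ² = 0.19² + 0.30² + 0.51² = 0.0361 + 0.0900 + 0.2601 = 0.3862
B = 1 / 0.3862 = 2.5893
Bₛ = (B − 1)/(n − 1) = (2.5893 − 1)/(3 − 1) = 1.5893/2 = 0.7947

0.79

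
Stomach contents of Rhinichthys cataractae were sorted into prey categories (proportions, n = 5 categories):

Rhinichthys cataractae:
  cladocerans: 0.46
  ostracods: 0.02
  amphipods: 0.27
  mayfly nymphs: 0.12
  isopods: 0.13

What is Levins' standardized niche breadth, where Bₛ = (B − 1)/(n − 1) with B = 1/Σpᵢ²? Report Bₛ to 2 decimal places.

0.54

Σpᵢ² = 0.46² + 0.02² + 0.27² + 0.12² + 0.13² = 0.2116 + 0.0004 + 0.0729 + 0.0144 + 0.0169 = 0.3162
B = 1 / 0.3162 = 3.1626
Bₛ = (B − 1)/(n − 1) = (3.1626 − 1)/(5 − 1) = 2.1626/4 = 0.5407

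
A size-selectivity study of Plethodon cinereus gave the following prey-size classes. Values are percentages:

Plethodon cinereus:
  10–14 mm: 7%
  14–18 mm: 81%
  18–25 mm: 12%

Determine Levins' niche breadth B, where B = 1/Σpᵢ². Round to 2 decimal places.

Convert percentages to proportions (divide by 100).
Σpᵢ² = 0.07² + 0.81² + 0.12² = 0.0049 + 0.6561 + 0.0144 = 0.6754
B = 1 / 0.6754 = 1.4806

1.48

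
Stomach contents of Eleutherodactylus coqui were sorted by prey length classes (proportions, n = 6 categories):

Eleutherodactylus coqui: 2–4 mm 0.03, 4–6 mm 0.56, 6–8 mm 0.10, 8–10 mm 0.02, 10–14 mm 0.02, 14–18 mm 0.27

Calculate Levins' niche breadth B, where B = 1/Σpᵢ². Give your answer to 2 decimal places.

Σpᵢ² = 0.03² + 0.56² + 0.10² + 0.02² + 0.02² + 0.27² = 0.0009 + 0.3136 + 0.0100 + 0.0004 + 0.0004 + 0.0729 = 0.3982
B = 1 / 0.3982 = 2.5113

2.51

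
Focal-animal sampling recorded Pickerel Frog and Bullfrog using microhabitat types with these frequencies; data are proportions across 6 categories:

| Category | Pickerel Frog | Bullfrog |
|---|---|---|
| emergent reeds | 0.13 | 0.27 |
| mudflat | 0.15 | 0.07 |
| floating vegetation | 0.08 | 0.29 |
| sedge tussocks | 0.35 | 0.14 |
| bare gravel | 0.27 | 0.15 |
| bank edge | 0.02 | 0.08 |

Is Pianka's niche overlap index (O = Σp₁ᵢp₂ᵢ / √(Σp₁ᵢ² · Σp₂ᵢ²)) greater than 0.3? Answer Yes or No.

Σ p₁ᵢp₂ᵢ = 0.0351 + 0.0105 + 0.0232 + 0.0490 + 0.0405 + 0.0016 = 0.1599
Σp_1ᵢ² = 0.13² + 0.15² + 0.08² + 0.35² + 0.27² + 0.02² = 0.0169 + 0.0225 + 0.0064 + 0.1225 + 0.0729 + 0.0004 = 0.2416
Σp_2ᵢ² = 0.27² + 0.07² + 0.29² + 0.14² + 0.15² + 0.08² = 0.0729 + 0.0049 + 0.0841 + 0.0196 + 0.0225 + 0.0064 = 0.2104
O = 0.1599 / √(0.2416 × 0.2104) = 0.1599 / 0.22546 = 0.7092
O = 0.7092 > 0.3 → Yes.

Yes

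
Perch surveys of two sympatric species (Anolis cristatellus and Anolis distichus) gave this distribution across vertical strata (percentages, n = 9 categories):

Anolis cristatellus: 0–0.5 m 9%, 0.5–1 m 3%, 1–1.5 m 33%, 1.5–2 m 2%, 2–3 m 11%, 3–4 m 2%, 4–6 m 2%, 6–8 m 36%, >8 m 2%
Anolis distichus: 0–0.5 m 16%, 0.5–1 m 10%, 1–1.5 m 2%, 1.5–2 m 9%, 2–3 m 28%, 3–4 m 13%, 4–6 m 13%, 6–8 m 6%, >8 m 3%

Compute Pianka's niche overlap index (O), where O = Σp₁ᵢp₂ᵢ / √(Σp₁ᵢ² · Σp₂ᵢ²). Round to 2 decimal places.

0.41

Convert percentages to proportions (divide by 100).
Σ p₁ᵢp₂ᵢ = 0.0144 + 0.0030 + 0.0066 + 0.0018 + 0.0308 + 0.0026 + 0.0026 + 0.0216 + 0.0006 = 0.0840
Σp_1ᵢ² = 0.09² + 0.03² + 0.33² + 0.02² + 0.11² + 0.02² + 0.02² + 0.36² + 0.02² = 0.0081 + 0.0009 + 0.1089 + 0.0004 + 0.0121 + 0.0004 + 0.0004 + 0.1296 + 0.0004 = 0.2612
Σp_2ᵢ² = 0.16² + 0.10² + 0.02² + 0.09² + 0.28² + 0.13² + 0.13² + 0.06² + 0.03² = 0.0256 + 0.0100 + 0.0004 + 0.0081 + 0.0784 + 0.0169 + 0.0169 + 0.0036 + 0.0009 = 0.1608
O = 0.0840 / √(0.2612 × 0.1608) = 0.0840 / 0.20494 = 0.4099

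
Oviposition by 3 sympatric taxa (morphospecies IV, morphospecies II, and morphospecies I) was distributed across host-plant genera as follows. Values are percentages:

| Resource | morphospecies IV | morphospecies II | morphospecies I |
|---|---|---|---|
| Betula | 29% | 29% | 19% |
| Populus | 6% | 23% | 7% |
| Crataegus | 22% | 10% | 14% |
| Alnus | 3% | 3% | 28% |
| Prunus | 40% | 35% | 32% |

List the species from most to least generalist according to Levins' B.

morphospecies I > morphospecies II > morphospecies IV

Convert percentages to proportions (divide by 100).
Σp_IVᵢ² = 0.29² + 0.06² + 0.22² + 0.03² + 0.40² = 0.0841 + 0.0036 + 0.0484 + 0.0009 + 0.1600 = 0.2970
B_IV = 1 / 0.2970 = 3.3670
Σp_IIᵢ² = 0.29² + 0.23² + 0.10² + 0.03² + 0.35² = 0.0841 + 0.0529 + 0.0100 + 0.0009 + 0.1225 = 0.2704
B_II = 1 / 0.2704 = 3.6982
Σp_Iᵢ² = 0.19² + 0.07² + 0.14² + 0.28² + 0.32² = 0.0361 + 0.0049 + 0.0196 + 0.0784 + 0.1024 = 0.2414
B_I = 1 / 0.2414 = 4.1425
Ranking by B (broadest → narrowest): morphospecies I (4.14) > morphospecies II (3.70) > morphospecies IV (3.37)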